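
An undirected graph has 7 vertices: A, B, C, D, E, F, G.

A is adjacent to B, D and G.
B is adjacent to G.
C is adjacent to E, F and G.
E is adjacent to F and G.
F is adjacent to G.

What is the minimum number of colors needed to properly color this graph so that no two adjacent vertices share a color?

4

C, E, F, G are pairwise adjacent (a clique of size 4), so at least 4 colors are needed.
4 colors suffice: color 1 → {D, G}; color 2 → {A, E}; color 3 → {B, C}; color 4 → {F}. Each edge has distinct colors on its endpoints.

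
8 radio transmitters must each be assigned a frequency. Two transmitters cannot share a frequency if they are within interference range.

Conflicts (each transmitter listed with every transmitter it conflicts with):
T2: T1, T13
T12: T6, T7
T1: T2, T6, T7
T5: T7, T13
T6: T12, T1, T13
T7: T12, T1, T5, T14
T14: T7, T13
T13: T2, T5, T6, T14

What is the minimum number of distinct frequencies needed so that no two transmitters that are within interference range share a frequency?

The cycle T1-T6-T13-T14-T7-T1 has odd length 5, so it cannot be 2-colored; at least 3 frequencies are needed.
3 frequencies suffice: frequency 1 → {T7, T13}; frequency 2 → {T12, T1, T5, T14}; frequency 3 → {T2, T6}. Every pair that conflicts lands in different frequencies.

3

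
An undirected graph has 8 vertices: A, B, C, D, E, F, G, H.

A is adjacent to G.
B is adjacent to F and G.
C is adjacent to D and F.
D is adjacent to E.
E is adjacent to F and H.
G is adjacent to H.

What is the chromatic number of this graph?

The cycle F-B-G-H-E-F has odd length 5, so it cannot be 2-colored; at least 3 colors are needed.
3 colors suffice: color 1 → {C, E, G}; color 2 → {A, D, F, H}; color 3 → {B}. No two adjacent vertices share a color.

3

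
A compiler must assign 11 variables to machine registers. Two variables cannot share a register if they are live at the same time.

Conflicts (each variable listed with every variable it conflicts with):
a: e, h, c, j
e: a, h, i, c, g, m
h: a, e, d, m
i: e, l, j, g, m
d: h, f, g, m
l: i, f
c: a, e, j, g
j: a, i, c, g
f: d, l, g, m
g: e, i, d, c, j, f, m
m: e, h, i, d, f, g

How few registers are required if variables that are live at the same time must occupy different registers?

e, i, g, m pairwise conflict, so at least 4 registers are needed.
Using 4 registers: a=4, e=2, h=1, i=4, d=4, l=1, c=3, j=2, f=2, g=1, m=3. No two conflicting variables share a register.

4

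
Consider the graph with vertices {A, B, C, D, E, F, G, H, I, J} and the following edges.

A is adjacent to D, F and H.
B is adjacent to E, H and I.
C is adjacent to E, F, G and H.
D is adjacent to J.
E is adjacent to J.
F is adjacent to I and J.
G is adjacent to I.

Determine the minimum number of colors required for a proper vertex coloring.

3

The cycle I-F-A-H-B-I has odd length 5, so it cannot be 2-colored; at least 3 colors are needed.
A valid assignment using 3 colors: A=2, B=2, C=2, D=1, E=1, F=1, G=1, H=1, I=3, J=2. Each edge has distinct colors on its endpoints.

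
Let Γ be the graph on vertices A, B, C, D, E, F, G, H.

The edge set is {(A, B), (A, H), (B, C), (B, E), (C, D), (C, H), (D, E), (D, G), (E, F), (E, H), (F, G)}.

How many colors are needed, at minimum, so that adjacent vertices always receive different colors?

2

E and H are adjacent, so at least 2 colors are needed.
2 colors suffice: color red → {A, C, E, G}; color blue → {B, D, F, H}. Each edge has distinct colors on its endpoints.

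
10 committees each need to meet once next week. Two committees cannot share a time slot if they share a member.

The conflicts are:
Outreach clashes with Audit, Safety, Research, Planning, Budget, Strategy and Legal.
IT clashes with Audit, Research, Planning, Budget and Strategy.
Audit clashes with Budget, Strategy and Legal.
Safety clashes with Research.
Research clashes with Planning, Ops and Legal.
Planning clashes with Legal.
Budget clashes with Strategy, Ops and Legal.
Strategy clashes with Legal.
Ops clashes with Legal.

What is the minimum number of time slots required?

Outreach, Audit, Budget, Strategy, Legal are mutually in conflict, so at least 5 time slots are needed.
5 time slots suffice: time slot 1 → {Outreach, IT, Ops}; time slot 2 → {Safety, Legal}; time slot 3 → {Research, Budget}; time slot 4 → {Audit, Planning}; time slot 5 → {Strategy}. Each listed conflict is separated.

5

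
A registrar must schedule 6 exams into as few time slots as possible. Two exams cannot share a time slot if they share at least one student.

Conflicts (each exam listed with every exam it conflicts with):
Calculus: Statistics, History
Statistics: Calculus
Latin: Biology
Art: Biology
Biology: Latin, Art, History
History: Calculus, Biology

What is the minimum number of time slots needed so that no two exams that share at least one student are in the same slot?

2

Calculus and History conflict, so at least 2 time slots are needed.
A valid assignment using 2 time slots: Calculus=1, Statistics=2, Latin=2, Art=2, Biology=1, History=2. Every pair that conflicts lands in different time slots.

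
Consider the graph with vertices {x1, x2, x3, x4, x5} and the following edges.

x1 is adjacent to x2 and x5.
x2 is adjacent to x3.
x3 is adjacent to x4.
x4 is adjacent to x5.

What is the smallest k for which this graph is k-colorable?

The cycle x4-x3-x2-x1-x5-x4 has odd length 5, so it cannot be 2-colored; at least 3 colors are needed.
3 colors suffice: color R → {x2, x4}; color B → {x1, x3}; color G → {x5}. No two adjacent vertices share a color.

3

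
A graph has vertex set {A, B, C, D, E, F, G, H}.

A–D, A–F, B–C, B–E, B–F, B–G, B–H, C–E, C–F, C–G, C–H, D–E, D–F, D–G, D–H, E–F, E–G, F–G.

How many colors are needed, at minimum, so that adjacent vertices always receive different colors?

5

B, C, E, F, G form a clique, so at least 5 colors are needed.
One proper 5-coloring: A=3, B=2, C=5, D=2, E=3, F=1, G=4, H=1. Each edge has distinct colors on its endpoints.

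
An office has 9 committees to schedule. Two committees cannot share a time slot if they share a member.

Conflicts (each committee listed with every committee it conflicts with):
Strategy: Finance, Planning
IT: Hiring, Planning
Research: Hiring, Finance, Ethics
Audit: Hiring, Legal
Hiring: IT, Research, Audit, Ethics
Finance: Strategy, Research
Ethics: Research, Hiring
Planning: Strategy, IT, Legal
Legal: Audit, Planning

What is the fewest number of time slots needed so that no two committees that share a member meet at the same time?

3

Research, Hiring, Ethics are mutually in conflict, so at least 3 time slots are needed.
3 time slots suffice: time slot 1 → {Hiring, Finance, Planning}; time slot 2 → {Strategy, IT, Research, Audit}; time slot 3 → {Ethics, Legal}. Each listed conflict is separated.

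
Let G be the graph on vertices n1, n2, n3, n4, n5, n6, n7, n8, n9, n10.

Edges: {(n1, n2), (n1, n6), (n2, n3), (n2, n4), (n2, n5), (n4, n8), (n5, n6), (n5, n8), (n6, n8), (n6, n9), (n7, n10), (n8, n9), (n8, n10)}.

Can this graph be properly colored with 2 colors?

n6, n8, n9 are pairwise adjacent, so at least 3 colors are needed.
So 2 colors are not enough.

No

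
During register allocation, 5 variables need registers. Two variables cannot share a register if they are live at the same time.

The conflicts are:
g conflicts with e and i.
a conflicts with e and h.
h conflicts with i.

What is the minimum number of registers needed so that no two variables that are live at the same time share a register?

The cycle h-a-e-g-i-h has odd length 5, so it cannot be 2-colored; at least 3 registers are needed.
Using 3 registers: g=2, a=2, e=1, h=3, i=1. No two conflicting variables share a register.

3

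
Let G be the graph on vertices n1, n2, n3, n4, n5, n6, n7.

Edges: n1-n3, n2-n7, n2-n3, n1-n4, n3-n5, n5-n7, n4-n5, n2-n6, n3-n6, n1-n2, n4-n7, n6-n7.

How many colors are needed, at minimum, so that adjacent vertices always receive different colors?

3

n1, n2, n3 form a triangle, so at least 3 colors are needed.
3 colors suffice: color red → {n3, n7}; color blue → {n2, n4}; color green → {n1, n5, n6}. Every edge joins two different colors.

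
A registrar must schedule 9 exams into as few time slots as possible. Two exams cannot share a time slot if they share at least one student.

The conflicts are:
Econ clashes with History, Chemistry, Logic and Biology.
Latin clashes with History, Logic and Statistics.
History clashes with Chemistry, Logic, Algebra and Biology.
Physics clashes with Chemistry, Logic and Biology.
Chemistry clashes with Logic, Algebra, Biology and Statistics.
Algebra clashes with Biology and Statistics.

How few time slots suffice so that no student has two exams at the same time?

History, Chemistry, Algebra, Biology all conflict with each other, so at least 4 time slots are needed.
4 time slots suffice: Econ=4, Latin=1, History=2, Physics=2, Chemistry=1, Logic=3, Algebra=4, Biology=3, Statistics=2. Each listed conflict is separated.

4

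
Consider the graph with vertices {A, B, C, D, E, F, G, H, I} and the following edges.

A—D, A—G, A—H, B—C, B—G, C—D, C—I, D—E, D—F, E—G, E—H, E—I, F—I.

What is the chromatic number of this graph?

The cycle C-D-E-G-B-C has odd length 5, so it cannot be 2-colored; at least 3 colors are needed.
A valid assignment using 3 colors: A=red, B=green, C=red, D=blue, E=red, F=red, G=blue, H=blue, I=blue. No two adjacent vertices share a color.

3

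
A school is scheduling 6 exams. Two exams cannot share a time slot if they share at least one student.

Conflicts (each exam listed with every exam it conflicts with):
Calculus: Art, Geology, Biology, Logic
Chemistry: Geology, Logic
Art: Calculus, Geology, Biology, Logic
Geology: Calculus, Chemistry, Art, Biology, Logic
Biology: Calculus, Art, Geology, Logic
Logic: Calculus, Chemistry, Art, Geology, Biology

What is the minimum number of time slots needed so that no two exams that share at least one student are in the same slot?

Calculus, Art, Geology, Biology, Logic all conflict with each other, so at least 5 time slots are needed.
5 time slots suffice: Calculus=4, Chemistry=3, Art=3, Geology=1, Biology=5, Logic=2. No two conflicting exams share a time slot.

5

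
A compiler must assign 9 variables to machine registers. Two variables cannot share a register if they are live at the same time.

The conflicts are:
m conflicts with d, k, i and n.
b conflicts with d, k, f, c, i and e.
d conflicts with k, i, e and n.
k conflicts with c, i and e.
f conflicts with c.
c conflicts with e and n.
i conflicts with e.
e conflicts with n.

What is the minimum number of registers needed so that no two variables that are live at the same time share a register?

5

b, d, k, i, e all conflict with each other, so at least 5 registers are needed.
A valid assignment using 5 registers: m=2, b=1, d=3, k=4, f=2, c=3, i=5, e=2, n=1. No two conflicting variables share a register.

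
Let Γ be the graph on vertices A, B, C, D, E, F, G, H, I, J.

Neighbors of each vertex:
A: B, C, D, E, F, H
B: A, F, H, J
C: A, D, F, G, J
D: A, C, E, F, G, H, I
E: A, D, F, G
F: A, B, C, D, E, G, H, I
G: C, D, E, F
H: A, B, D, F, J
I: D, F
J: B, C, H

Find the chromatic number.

4

A, C, D, F are pairwise adjacent (a clique of size 4), so at least 4 colors are needed.
4 colors suffice: color red → {F, J}; color blue → {B, D}; color green → {A, G, I}; color yellow → {C, E, H}. Each edge has distinct colors on its endpoints.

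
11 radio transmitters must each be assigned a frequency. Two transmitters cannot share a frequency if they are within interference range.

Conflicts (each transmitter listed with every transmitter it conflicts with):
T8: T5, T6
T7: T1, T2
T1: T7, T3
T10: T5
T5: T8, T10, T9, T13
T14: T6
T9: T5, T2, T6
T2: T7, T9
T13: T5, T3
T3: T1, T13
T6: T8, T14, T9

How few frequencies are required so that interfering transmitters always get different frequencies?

3

The cycle T1-T3-T13-T5-T9-T2-T7-T1 has odd length 7, so it cannot be 2-colored; at least 3 frequencies are needed.
A valid assignment using 3 frequencies: T8=2, T7=2, T1=3, T10=2, T5=1, T14=2, T9=2, T2=1, T13=2, T3=1, T6=1. Each listed conflict is separated.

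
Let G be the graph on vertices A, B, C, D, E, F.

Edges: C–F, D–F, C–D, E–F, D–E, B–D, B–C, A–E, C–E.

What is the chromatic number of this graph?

C, D, E, F are mutually adjacent (a clique of size 4), so at least 4 colors are needed.
A valid assignment using 4 colors: A=1, B=3, C=2, D=1, E=3, F=4. Every edge joins two different colors.

4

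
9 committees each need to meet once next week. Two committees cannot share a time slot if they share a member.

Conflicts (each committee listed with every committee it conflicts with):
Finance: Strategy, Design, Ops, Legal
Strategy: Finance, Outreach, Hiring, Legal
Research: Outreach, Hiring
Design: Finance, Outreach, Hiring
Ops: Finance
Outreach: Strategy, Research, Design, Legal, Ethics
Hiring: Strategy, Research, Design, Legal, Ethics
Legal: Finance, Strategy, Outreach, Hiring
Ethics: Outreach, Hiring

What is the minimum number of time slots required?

Strategy, Hiring, Legal pairwise conflict, so at least 3 time slots are needed.
3 time slots suffice: time slot 1 → {Finance, Outreach, Hiring}; time slot 2 → {Strategy, Research, Design, Ops, Ethics}; time slot 3 → {Legal}. Every pair that conflicts lands in different time slots.

3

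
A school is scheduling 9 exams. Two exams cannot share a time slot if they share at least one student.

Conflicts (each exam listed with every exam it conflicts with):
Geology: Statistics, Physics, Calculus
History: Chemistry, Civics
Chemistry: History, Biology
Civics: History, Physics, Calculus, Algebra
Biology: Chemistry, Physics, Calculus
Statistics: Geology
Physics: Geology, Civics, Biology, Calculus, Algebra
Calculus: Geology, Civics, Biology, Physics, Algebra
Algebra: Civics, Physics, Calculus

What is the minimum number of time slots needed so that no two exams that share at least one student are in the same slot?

4

Civics, Physics, Calculus, Algebra all conflict with each other, so at least 4 time slots are needed.
4 time slots suffice: time slot 1 → {Chemistry, Statistics, Physics}; time slot 2 → {History, Calculus}; time slot 3 → {Geology, Civics, Biology}; time slot 4 → {Algebra}. Every pair that conflicts lands in different time slots.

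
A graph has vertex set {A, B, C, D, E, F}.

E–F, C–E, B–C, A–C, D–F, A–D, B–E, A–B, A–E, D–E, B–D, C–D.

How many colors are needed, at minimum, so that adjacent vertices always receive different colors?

5

A, B, C, D, E are mutually adjacent (a clique of size 5), so at least 5 colors are needed.
5 colors suffice: color 1 → {E}; color 2 → {D}; color 3 → {B, F}; color 4 → {A}; color 5 → {C}. Every edge joins two different colors.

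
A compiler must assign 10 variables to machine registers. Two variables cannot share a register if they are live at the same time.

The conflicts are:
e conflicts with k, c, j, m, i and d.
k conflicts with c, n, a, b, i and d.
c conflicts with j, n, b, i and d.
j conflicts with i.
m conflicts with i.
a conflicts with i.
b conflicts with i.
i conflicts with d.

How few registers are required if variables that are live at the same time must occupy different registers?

e, k, c, i, d pairwise conflict, so at least 5 registers are needed.
5 registers suffice: register 1 → {n, i}; register 2 → {k, j, m}; register 3 → {c, a}; register 4 → {e, b}; register 5 → {d}. Every pair that conflicts lands in different registers.

5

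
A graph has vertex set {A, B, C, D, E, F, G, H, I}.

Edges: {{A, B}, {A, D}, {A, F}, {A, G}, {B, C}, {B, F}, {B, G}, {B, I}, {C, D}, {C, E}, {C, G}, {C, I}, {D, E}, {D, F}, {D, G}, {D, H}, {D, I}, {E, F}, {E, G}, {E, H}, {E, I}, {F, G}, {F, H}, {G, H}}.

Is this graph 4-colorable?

No

D, E, F, G, H are pairwise adjacent (a clique of size 5), so at least 5 colors are needed.
So 4 colors are not enough.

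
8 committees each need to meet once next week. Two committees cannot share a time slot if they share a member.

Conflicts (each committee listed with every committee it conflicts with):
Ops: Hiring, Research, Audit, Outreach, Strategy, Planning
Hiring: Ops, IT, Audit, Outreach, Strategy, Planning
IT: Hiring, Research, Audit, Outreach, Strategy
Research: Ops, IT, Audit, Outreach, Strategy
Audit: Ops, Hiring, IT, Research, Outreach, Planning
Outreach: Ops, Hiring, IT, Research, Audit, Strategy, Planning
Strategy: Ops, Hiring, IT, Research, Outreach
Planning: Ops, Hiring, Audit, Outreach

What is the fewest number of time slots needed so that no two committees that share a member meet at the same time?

Ops, Hiring, Audit, Outreach, Planning pairwise conflict, so at least 5 time slots are needed.
5 time slots suffice: time slot 1 → {Outreach}; time slot 2 → {Ops, IT}; time slot 3 → {Hiring, Research}; time slot 4 → {Audit, Strategy}; time slot 5 → {Planning}. No two conflicting committees share a time slot.

5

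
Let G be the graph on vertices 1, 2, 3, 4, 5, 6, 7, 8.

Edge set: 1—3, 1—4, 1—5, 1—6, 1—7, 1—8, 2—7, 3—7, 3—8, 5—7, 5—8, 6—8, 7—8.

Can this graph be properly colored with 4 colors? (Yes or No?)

Yes

The chromatic number is 4. 1, 5, 7, 8 are mutually adjacent (a clique of size 4), so at least 4 colors are needed.
4 colors suffice: 1=a, 2=a, 3=d, 4=b, 5=d, 6=c, 7=c, 8=b.
That is already a proper 4-coloring.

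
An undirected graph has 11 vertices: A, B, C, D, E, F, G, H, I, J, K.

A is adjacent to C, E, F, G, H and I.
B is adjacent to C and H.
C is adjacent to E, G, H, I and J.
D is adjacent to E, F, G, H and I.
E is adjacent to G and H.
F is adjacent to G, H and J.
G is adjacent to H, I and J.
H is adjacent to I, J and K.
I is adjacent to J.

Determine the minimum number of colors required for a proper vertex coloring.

5

A, C, G, H, I form a clique, so at least 5 colors are needed.
5 colors suffice: color 1 → {H}; color 2 → {B, G, K}; color 3 → {C, D}; color 4 → {A, J}; color 5 → {E, F, I}. No two adjacent vertices share a color.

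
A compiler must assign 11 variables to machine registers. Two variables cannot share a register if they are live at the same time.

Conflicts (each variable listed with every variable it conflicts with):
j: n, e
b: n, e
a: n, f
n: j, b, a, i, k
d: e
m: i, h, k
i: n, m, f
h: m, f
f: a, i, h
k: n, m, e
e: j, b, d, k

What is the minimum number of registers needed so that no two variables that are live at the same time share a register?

2

n and i conflict, so at least 2 registers are needed.
Using 2 registers: j=2, b=2, a=2, n=1, d=2, m=1, i=2, h=2, f=1, k=2, e=1. No two conflicting variables share a register.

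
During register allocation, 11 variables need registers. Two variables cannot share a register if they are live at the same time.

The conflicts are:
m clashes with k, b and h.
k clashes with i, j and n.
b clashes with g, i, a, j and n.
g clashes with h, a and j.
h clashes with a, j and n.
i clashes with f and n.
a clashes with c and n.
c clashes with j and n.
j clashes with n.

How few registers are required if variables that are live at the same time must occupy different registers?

b, g, j are mutually in conflict, so at least 3 registers are needed.
3 registers suffice: register 1 → {m, g, f, n}; register 2 → {k, b, h, c}; register 3 → {i, a, j}. No two conflicting variables share a register.

3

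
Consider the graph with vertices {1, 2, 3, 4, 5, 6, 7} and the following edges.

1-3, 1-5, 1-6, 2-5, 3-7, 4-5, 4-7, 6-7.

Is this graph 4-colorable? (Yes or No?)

The chromatic number is 3. The cycle 1-6-7-4-5-1 has odd length 5, so it cannot be 2-colored; at least 3 colors are needed.
A valid assignment using 3 colors: 1=b, 2=b, 3=c, 4=b, 5=a, 6=c, 7=a.
Since 4 ≥ 3, a proper 4-coloring certainly exists.

Yes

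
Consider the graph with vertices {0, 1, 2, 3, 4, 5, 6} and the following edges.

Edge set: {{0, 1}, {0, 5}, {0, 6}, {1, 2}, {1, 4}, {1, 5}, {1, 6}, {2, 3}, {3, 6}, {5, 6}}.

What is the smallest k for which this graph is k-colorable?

4

0, 1, 5, 6 form a clique, so at least 4 colors are needed.
One proper 4-coloring: 0=yellow, 1=red, 2=blue, 3=red, 4=blue, 5=green, 6=blue. Each edge has distinct colors on its endpoints.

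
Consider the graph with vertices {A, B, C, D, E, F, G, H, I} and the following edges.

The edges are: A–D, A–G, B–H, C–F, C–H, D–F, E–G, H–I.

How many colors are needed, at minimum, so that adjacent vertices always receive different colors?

2

A and D are adjacent, so at least 2 colors are needed.
2 colors suffice: color 1 → {A, E, F, H}; color 2 → {B, C, D, G, I}. Each edge has distinct colors on its endpoints.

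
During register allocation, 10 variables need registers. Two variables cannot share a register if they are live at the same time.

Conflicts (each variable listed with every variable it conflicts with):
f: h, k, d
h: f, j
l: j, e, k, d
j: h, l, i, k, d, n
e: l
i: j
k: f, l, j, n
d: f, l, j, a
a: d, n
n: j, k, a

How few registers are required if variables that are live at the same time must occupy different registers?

3

l, j, d all conflict with each other, so at least 3 registers are needed.
3 registers suffice: register 1 → {f, j, e, a}; register 2 → {h, i, k, d}; register 3 → {l, n}. No two conflicting variables share a register.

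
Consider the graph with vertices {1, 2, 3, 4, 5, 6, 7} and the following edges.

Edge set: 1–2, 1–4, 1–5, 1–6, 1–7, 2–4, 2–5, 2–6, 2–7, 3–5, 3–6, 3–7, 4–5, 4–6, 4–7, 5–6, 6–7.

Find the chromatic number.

1, 2, 4, 5, 6 form a clique, so at least 5 colors are needed.
One proper 5-coloring: 1=e, 2=d, 3=c, 4=c, 5=b, 6=a, 7=b. Every edge joins two different colors.

5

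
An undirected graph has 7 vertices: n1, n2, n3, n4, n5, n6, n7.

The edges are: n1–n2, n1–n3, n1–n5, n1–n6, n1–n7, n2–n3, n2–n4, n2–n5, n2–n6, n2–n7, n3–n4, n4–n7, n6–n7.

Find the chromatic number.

n1, n2, n6, n7 are pairwise adjacent (a clique of size 4), so at least 4 colors are needed.
4 colors suffice: color 1 → {n2}; color 2 → {n1, n4}; color 3 → {n3, n5, n7}; color 4 → {n6}. Each edge has distinct colors on its endpoints.

4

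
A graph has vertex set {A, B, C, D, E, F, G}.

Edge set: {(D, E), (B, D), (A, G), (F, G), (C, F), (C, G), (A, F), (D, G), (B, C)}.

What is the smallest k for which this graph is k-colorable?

3

A, F, G are pairwise adjacent, so at least 3 colors are needed.
3 colors suffice: color red → {B, E, G}; color blue → {A, C, D}; color green → {F}. Each edge has distinct colors on its endpoints.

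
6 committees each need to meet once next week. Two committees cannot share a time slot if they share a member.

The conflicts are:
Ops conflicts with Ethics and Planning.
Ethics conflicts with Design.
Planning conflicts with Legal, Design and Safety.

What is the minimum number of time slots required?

Planning and Legal conflict, so at least 2 time slots are needed.
A valid assignment using 2 time slots: Ops=2, Ethics=1, Planning=1, Legal=2, Design=2, Safety=2. Every pair that conflicts lands in different time slots.

2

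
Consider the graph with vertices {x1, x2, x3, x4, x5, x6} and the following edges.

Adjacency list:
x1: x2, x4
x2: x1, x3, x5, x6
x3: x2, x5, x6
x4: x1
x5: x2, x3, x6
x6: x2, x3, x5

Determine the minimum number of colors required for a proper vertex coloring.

x2, x3, x5, x6 are mutually adjacent (a clique of size 4), so at least 4 colors are needed.
4 colors suffice: color 1 → {x2, x4}; color 2 → {x1, x6}; color 3 → {x3}; color 4 → {x5}. Each edge has distinct colors on its endpoints.

4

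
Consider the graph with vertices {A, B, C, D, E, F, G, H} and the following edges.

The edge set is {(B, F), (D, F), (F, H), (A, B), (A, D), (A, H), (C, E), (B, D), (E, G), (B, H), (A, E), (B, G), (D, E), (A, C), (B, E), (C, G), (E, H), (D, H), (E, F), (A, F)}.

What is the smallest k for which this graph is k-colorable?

6

A, B, D, E, F, H are mutually adjacent (a clique of size 6), so at least 6 colors are needed.
One proper 6-coloring: A=2, B=3, C=3, D=6, E=1, F=4, G=2, H=5. Every edge joins two different colors.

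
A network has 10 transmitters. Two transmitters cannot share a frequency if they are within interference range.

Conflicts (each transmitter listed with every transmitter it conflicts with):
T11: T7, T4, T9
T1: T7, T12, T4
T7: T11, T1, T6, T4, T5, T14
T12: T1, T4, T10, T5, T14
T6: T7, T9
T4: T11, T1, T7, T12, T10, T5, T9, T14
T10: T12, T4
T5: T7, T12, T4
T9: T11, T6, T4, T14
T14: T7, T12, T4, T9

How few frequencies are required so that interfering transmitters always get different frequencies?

T1, T12, T4 pairwise conflict, so at least 3 frequencies are needed.
A valid assignment using 3 frequencies: T11=3, T1=3, T7=2, T12=2, T6=1, T4=1, T10=3, T5=3, T9=2, T14=3. Every pair that conflicts lands in different frequencies.

3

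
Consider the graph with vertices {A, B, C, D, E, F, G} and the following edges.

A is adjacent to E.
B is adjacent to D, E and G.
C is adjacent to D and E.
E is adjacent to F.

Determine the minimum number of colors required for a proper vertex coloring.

2

C and D are adjacent, so at least 2 colors are needed.
2 colors suffice: color 1 → {D, E, G}; color 2 → {A, B, C, F}. Each edge has distinct colors on its endpoints.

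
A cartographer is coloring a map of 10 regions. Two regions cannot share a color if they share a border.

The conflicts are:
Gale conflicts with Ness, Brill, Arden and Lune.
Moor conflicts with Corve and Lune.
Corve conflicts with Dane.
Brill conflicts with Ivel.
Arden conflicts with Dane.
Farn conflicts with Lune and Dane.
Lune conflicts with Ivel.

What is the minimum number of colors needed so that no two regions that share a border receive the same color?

The cycle Gale-Lune-Farn-Dane-Arden-Gale has odd length 5, so it cannot be 2-colored; at least 3 colors are needed.
One proper 3-coloring: Gale=2, Moor=2, Ness=1, Corve=3, Brill=1, Arden=3, Farn=2, Lune=1, Ivel=2, Dane=1. Each listed conflict is separated.

3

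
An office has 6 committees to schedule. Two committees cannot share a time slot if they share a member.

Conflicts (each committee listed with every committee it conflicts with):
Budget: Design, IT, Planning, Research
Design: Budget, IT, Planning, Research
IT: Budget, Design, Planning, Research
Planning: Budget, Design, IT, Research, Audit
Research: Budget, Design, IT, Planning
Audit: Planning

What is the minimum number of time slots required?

Budget, Design, IT, Planning, Research pairwise conflict, so at least 5 time slots are needed.
Using 5 time slots: Budget=4, Design=5, IT=2, Planning=1, Research=3, Audit=2. No two conflicting committees share a time slot.

5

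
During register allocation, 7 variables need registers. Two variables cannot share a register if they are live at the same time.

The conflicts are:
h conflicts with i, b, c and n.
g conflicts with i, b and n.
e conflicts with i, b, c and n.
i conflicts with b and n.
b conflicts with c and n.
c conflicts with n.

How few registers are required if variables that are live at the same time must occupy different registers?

h, i, b, n are mutually in conflict, so at least 4 registers are needed.
A valid assignment using 4 registers: h=4, g=4, e=4, i=3, b=2, c=3, n=1. Each listed conflict is separated.

4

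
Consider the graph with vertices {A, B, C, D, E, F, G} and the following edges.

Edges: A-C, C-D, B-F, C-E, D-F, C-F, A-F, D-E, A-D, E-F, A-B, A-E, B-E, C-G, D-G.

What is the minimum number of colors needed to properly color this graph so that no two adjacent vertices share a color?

A, C, D, E, F are mutually adjacent (a clique of size 5), so at least 5 colors are needed.
5 colors suffice: A=1, B=2, C=4, D=2, E=3, F=5, G=1. Each edge has distinct colors on its endpoints.

5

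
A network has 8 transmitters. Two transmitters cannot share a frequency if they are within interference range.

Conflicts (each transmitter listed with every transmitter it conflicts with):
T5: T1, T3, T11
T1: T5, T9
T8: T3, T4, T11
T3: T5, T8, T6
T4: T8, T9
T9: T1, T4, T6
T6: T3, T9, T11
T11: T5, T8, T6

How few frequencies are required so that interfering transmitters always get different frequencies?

The cycle T4-T8-T3-T6-T9-T4 has odd length 5, so it cannot be 2-colored; at least 3 frequencies are needed.
3 frequencies suffice: frequency 1 → {T3, T9, T11}; frequency 2 → {T5, T8, T6}; frequency 3 → {T1, T4}. No two conflicting transmitters share a frequency.

3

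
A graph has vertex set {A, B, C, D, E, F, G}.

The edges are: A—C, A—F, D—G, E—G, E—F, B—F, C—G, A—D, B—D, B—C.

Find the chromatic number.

The cycle D-B-F-E-G-D has odd length 5, so it cannot be 2-colored; at least 3 colors are needed.
A valid assignment using 3 colors: A=2, B=2, C=3, D=3, E=2, F=1, G=1. Each edge has distinct colors on its endpoints.

3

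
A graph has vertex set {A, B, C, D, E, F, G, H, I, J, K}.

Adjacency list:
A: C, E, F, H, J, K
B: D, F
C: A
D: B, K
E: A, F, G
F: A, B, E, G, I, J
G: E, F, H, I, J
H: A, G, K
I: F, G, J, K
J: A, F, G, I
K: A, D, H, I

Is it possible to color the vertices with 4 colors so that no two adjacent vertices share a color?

The chromatic number is 4. F, G, I, J are pairwise adjacent (a clique of size 4), so at least 4 colors are needed.
A valid assignment using 4 colors: A=2, B=3, C=1, D=2, E=3, F=1, G=2, H=3, I=4, J=3, K=1.
That is already a proper 4-coloring.

Yes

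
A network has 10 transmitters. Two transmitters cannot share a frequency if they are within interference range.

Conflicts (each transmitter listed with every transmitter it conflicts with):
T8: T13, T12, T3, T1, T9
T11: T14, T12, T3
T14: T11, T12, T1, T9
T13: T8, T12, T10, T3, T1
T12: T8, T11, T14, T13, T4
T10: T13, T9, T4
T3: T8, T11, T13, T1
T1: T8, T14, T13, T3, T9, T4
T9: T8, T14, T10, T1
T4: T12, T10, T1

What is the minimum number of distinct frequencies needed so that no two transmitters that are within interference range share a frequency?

4

T8, T13, T3, T1 all conflict with each other, so at least 4 frequencies are needed.
4 frequencies suffice: frequency 1 → {T12, T10, T1}; frequency 2 → {T14, T13, T4}; frequency 3 → {T8, T11}; frequency 4 → {T3, T9}. Every pair that conflicts lands in different frequencies.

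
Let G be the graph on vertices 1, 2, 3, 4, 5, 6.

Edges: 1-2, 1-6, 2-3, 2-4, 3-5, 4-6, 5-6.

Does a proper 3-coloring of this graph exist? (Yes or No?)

Yes

The chromatic number is 3. The cycle 6-1-2-3-5-6 has odd length 5, so it cannot be 2-colored; at least 3 colors are needed.
3 colors suffice: color red → {2, 6}; color blue → {1, 4, 5}; color green → {3}.
That is already a proper 3-coloring.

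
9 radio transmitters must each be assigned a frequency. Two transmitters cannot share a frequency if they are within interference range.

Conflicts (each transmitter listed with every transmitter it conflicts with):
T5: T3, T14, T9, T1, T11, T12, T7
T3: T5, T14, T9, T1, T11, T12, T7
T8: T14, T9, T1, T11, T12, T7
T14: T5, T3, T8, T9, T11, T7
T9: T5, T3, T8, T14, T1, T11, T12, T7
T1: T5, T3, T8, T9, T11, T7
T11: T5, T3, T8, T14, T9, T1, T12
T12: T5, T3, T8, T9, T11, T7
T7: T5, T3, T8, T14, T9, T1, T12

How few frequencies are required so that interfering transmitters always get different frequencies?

5

T5, T3, T9, T12, T7 pairwise conflict, so at least 5 frequencies are needed.
5 frequencies suffice: frequency 1 → {T9}; frequency 2 → {T11, T7}; frequency 3 → {T3, T8}; frequency 4 → {T5}; frequency 5 → {T14, T1, T12}. No two conflicting transmitters share a frequency.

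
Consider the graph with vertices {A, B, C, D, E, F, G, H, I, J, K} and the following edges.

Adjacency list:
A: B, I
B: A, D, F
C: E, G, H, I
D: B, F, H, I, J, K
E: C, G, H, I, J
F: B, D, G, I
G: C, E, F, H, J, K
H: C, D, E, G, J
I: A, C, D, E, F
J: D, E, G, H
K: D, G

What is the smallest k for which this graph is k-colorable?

4

C, E, G, H form a clique, so at least 4 colors are needed.
One proper 4-coloring: A=1, B=3, C=4, D=1, E=2, F=2, G=1, H=3, I=3, J=4, K=2. No two adjacent vertices share a color.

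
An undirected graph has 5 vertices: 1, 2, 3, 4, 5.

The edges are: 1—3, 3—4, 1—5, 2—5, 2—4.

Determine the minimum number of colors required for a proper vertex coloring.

3

The cycle 2-5-1-3-4-2 has odd length 5, so it cannot be 2-colored; at least 3 colors are needed.
One proper 3-coloring: 1=red, 2=red, 3=blue, 4=green, 5=blue. Every edge joins two different colors.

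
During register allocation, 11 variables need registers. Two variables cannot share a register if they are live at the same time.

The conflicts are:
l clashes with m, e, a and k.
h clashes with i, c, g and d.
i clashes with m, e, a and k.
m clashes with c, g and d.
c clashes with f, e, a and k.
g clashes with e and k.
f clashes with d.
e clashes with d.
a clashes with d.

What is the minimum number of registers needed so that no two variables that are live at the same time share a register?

i and m conflict, so at least 2 registers are needed.
2 registers suffice: register 1 → {l, i, c, g, d}; register 2 → {h, m, f, e, a, k}. No two conflicting variables share a register.

2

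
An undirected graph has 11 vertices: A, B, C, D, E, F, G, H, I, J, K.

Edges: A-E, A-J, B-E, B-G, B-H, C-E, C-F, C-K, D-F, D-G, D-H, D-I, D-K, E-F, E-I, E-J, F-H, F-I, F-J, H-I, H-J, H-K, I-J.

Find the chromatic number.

4

F, H, I, J form a clique, so at least 4 colors are needed.
4 colors suffice: color 1 → {E, G, H}; color 2 → {A, B, F, K}; color 3 → {C, D, J}; color 4 → {I}. Every edge joins two different colors.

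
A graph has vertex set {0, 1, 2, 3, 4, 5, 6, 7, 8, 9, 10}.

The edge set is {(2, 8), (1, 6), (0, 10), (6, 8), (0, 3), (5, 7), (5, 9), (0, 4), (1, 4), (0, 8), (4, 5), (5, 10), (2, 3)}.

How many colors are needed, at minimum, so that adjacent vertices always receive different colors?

The cycle 1-6-8-0-4-1 has odd length 5, so it cannot be 2-colored; at least 3 colors are needed.
3 colors suffice: 0=a, 1=a, 2=a, 3=b, 4=b, 5=a, 6=c, 7=b, 8=b, 9=b, 10=b. No two adjacent vertices share a color.

3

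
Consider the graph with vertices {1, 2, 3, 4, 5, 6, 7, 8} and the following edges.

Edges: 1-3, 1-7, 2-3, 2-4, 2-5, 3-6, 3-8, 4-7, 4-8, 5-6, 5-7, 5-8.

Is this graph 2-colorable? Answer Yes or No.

The cycle 3-8-5-7-1-3 has odd length 5, so it cannot be 2-colored; at least 3 colors are needed.
So 2 colors are not enough.

No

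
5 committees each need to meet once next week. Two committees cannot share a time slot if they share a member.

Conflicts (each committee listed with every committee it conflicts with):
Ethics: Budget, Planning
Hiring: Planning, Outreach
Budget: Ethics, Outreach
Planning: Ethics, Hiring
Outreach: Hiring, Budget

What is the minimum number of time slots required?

The cycle Budget-Outreach-Hiring-Planning-Ethics-Budget has odd length 5, so it cannot be 2-colored; at least 3 time slots are needed.
3 time slots suffice: time slot 1 → {Hiring, Budget}; time slot 2 → {Planning, Outreach}; time slot 3 → {Ethics}. No two conflicting committees share a time slot.

3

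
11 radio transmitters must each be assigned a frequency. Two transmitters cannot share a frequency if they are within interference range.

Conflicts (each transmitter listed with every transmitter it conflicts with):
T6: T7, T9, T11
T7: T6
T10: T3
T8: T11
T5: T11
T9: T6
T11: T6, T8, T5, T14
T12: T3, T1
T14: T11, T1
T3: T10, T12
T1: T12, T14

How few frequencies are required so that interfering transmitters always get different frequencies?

2

T10 and T3 conflict, so at least 2 frequencies are needed.
A valid assignment using 2 frequencies: T6=2, T7=1, T10=2, T8=2, T5=2, T9=1, T11=1, T12=2, T14=2, T3=1, T1=1. No two conflicting transmitters share a frequency.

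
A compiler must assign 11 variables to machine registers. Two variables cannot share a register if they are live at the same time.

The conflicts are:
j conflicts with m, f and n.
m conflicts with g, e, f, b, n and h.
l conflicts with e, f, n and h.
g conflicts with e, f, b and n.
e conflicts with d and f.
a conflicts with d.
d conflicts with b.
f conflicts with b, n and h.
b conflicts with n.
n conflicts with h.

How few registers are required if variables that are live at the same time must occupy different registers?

5

m, g, f, b, n all conflict with each other, so at least 5 registers are needed.
5 registers suffice: register 1 → {d, f}; register 2 → {m, l, a}; register 3 → {e, n}; register 4 → {j, g, h}; register 5 → {b}. Each listed conflict is separated.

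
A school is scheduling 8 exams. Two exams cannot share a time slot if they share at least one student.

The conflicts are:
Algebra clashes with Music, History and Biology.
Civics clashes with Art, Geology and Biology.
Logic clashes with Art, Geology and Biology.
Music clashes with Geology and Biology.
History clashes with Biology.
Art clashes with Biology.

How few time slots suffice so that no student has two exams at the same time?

3

Algebra, Music, Biology are mutually in conflict, so at least 3 time slots are needed.
3 time slots suffice: Algebra=2, Civics=2, Logic=2, Music=3, History=3, Art=3, Geology=1, Biology=1. Every pair that conflicts lands in different time slots.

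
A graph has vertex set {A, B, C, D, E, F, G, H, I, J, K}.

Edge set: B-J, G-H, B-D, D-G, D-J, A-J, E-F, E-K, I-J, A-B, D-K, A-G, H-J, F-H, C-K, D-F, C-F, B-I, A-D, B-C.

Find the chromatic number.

A, B, D, J are mutually adjacent (a clique of size 4), so at least 4 colors are needed.
A valid assignment using 4 colors: A=4, B=2, C=1, D=1, E=1, F=2, G=2, H=1, I=1, J=3, K=2. No two adjacent vertices share a color.

4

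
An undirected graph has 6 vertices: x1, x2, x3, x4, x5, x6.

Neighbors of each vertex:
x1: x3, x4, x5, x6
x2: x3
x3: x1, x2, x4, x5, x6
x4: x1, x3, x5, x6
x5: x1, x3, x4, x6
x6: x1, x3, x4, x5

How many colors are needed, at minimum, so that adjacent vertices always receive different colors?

x1, x3, x4, x5, x6 are mutually adjacent (a clique of size 5), so at least 5 colors are needed.
A valid assignment using 5 colors: x1=5, x2=2, x3=1, x4=2, x5=3, x6=4. Each edge has distinct colors on its endpoints.

5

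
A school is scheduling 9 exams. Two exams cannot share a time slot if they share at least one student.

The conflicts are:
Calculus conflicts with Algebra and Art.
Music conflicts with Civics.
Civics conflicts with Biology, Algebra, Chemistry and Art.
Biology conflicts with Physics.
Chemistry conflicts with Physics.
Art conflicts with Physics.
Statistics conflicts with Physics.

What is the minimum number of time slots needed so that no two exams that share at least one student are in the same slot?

2

Biology and Physics conflict, so at least 2 time slots are needed.
A valid assignment using 2 time slots: Calculus=1, Music=2, Civics=1, Biology=2, Algebra=2, Chemistry=2, Art=2, Statistics=2, Physics=1. No two conflicting exams share a time slot.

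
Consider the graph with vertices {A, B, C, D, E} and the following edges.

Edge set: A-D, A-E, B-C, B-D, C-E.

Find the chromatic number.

3

The cycle E-C-B-D-A-E has odd length 5, so it cannot be 2-colored; at least 3 colors are needed.
3 colors suffice: A=1, B=1, C=3, D=2, E=2. Each edge has distinct colors on its endpoints.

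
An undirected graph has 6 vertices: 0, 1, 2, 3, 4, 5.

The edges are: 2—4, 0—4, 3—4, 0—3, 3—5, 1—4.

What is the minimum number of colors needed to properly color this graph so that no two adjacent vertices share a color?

0, 3, 4 form a triangle, so at least 3 colors are needed.
3 colors suffice: color red → {4, 5}; color blue → {1, 2, 3}; color green → {0}. Every edge joins two different colors.

3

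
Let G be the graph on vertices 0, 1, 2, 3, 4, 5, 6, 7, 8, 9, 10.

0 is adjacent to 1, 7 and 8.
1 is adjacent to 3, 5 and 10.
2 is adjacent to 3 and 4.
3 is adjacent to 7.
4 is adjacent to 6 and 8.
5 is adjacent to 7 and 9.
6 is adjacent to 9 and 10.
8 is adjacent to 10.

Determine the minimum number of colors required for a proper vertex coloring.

The cycle 10-6-9-5-1-10 has odd length 5, so it cannot be 2-colored; at least 3 colors are needed.
One proper 3-coloring: 0=blue, 1=red, 2=green, 3=blue, 4=red, 5=blue, 6=green, 7=red, 8=green, 9=red, 10=blue. Each edge has distinct colors on its endpoints.

3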